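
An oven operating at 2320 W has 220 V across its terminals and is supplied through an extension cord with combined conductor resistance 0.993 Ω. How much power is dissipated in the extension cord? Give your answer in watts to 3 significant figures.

The extension cord is a series resistance carrying the load current; its dissipation is I²R_line.
I = P / V = 2320 / 220 = 10.55 A through the extension cord.
P_line = I² R_line = (10.55)² × 0.993 = 110.4 W

110 W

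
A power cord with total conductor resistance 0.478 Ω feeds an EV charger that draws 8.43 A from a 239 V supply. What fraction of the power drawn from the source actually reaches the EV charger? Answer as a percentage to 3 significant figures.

The power cord carries the full 8.43 A.
P_line = I² R_line = (8.430)² × 0.478 = 33.97 W
P_source = V I = 239 × 8.430 = 2015 W; P_load = 1981 W
η = P_load / P_source = 1981 / 2015 = 0.9831

98.3 %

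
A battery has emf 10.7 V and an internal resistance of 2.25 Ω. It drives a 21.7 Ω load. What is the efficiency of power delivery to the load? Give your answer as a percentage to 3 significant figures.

Both r and R carry the same current, so the power split is just the resistance split: η = R/(R+r).
η = R / (R + r) = 21.7 / (21.7 + 2.25) = 0.9061

90.6 %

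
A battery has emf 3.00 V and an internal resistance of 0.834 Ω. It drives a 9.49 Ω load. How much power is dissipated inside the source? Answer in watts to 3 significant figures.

Internal loss is I²r, with I set by the total series resistance r+R.
I = ε / (r + R) = 3.00 / (0.834 + 9.49) = 0.2906 A
P_int = I² r = (0.2906)² × 0.834 = 0.07042 W

0.0704 W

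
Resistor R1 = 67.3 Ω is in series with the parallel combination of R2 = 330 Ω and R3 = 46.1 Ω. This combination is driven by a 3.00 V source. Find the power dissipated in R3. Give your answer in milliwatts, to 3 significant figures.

27.5 mW

Reduce the parallel pair to R_p first; the network is then a simple series string.
R_p = (330×46.1)/(330+46.1) = 40.45 Ω
R_total = 67.3 + 40.45 = 107.7 Ω
I = V / R_total = 3.00 / 107.7 = 0.02784 A
Voltage across the parallel pair: V_p = I × R_p = 0.02784 × 40.45 = 1.126 V
With V_p across R3, its power is V_p²/R3.
P_R3 = (1.126)² / 46.1 = 0.02751 W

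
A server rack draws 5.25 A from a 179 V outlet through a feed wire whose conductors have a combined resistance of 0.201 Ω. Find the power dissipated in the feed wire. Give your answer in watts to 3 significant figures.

5.54 W

The feed wire and load are in series, so the same current flows in both; the loss is I²R_line.
The feed wire carries the full 5.25 A.
P_line = I² R_line = (5.250)² × 0.201 = 5.540 W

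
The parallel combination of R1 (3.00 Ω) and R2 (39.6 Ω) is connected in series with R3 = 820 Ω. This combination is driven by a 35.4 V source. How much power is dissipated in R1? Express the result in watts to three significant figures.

0.00480 W

Reduce the parallel combination to a single R_p; the circuit then becomes R_p in series with the remaining resistor.
R_p = (3.00×39.6)/(3.00+39.6) = 2.789 Ω
R_total = R_p + 820 = 2.789 + 820 = 822.8 Ω
I = V / R_total = 35.4 / 822.8 = 0.04302 A
Voltage across the parallel pair: V_p = I × R_p = 0.04302 × 2.789 = 0.1200 V
Use P = V²/R for R1 with V = V_p.
P_R1 = (0.1200)² / 3.00 = 0.004799 W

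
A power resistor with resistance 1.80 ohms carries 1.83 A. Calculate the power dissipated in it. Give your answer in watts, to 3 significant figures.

Current and resistance are given, so P = I²R is the direct form.
P = (1.830 A)² × 1.80 Ω = 6.028 W

6.03 W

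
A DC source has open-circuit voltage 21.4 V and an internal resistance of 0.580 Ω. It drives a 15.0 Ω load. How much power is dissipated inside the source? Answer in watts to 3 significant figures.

1.09 W

The source's internal resistance is just another series element carrying I; its dissipation is I²r.
I = ε / (r + R) = 21.4 / (0.580 + 15.0) = 1.374 A
P_int = I² r = (1.374)² × 0.580 = 1.094 W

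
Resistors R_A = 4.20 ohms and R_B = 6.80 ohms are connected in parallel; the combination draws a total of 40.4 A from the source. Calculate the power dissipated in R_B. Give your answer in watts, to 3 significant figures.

1620 W

The branches share the same voltage, but only the total current is given — find V from the equivalent resistance first.
1/R_eq = 1/4.20 + 1/6.80 ⇒ R_eq = 2.596 Ω
V = I_total × R_eq = 40.40 × 2.596 = 104.9 V
P_R_B = V² / R_B = (104.9)² / 6.80 = 1618 W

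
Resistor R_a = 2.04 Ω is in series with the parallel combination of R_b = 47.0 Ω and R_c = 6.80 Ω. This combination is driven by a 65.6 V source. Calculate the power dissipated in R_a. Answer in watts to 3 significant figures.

Replace R_b and R_c with their parallel equivalent so the circuit becomes R_a in series with R_p.
R_p = (47.0×6.80)/(47.0+6.80) = 5.941 Ω
R_total = 2.04 + 5.941 = 7.981 Ω
I = V / R_total = 65.6 / 7.981 = 8.220 A
R_a carries the full series current, so P = I²R.
P_R_a = (8.220)² × 2.04 = 137.8 W

138 W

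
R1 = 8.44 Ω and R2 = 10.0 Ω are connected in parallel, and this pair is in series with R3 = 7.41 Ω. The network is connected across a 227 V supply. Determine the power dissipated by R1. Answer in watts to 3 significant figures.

Collapse the R1‖R2 pair into one equivalent R_p; then R_p and R3 form a series string.
R_p = (8.44×10.0)/(8.44+10.0) = 4.577 Ω
R_total = R_p + 7.41 = 4.577 + 7.41 = 11.99 Ω
I = V / R_total = 227 / 11.99 = 18.94 A
Voltage across the parallel pair: V_p = I × R_p = 18.94 × 4.577 = 86.68 V
Use P = V²/R for R1 with V = V_p.
P_R1 = (86.68)² / 8.44 = 890.1 W

890 W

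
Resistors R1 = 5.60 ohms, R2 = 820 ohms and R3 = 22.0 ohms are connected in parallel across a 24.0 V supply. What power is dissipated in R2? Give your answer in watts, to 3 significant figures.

0.702 W

The supply voltage appears across each parallel branch — just use P = V²/R2.
P_R2 = V² / R2 = (24.0)² / 820 Ω = 0.7024 W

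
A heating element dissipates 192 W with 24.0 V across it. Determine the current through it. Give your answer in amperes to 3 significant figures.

From P = V I = I²R = V²/R, with the two given quantities we get I = P / V.
I = 192 / 24.0 = 8.000 A

8.00 A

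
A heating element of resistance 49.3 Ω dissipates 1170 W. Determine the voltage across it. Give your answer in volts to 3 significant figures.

From P = V I = I²R = V²/R, with the two given quantities we get V = √(P R).
V = √(1170 × 49.3) = 240.2 V

240 V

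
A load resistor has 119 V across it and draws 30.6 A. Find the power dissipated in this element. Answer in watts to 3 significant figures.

3640 W

V and I are known directly — P = V I, no intermediate step needed.
P = 119 V × 30.60 A = 3641 W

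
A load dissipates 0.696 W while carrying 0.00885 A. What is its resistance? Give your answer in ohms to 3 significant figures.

8890 Ω

From P = V I = I²R = V²/R, with the two given quantities we get R = P / I².
R = 0.696 / (0.008850)² = 8886 Ω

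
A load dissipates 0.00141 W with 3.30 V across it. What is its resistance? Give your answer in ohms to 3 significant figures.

7720 Ω

The two known quantities fix the third via R = V² / P.
R = (3.30)² / 0.00141 = 7723 Ω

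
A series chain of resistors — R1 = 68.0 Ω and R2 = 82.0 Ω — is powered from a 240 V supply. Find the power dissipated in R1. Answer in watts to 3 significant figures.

Since the resistors are in series they all carry the loop current I = V/R_total; the power in any one is I²R.
R_total = 68.0 + 82.0 = 150.0 Ω
I = V / R_total = 240 / 150.0 = 1.600 A
P_R1 = I² × R1 = (1.600)² × 68.0 = 174.1 W

174 W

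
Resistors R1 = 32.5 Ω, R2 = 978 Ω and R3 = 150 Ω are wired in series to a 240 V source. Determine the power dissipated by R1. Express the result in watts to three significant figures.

1.39 W

The current is common to all series resistors; compute it, then apply P = I²R for the target.
R_total = 32.5 + 978 + 150 = 1160 Ω
I = V / R_total = 240 / 1160 = 0.2068 A
P_R1 = I² × R1 = (0.2068)² × 32.5 = 1.390 W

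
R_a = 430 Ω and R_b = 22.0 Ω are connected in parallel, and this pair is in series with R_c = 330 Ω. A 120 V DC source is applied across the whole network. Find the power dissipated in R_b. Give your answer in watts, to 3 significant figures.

2.33 W

Collapse the R_a‖R_b pair into one equivalent R_p; then R_p and R_c form a series string.
R_p = (430×22.0)/(430+22.0) = 20.93 Ω
R_total = R_p + 330 = 20.93 + 330 = 350.9 Ω
I = V / R_total = 120 / 350.9 = 0.3419 A
Voltage across the parallel pair: V_p = I × R_p = 0.3419 × 20.93 = 7.157 V
Use P = V²/R for R_b with V = V_p.
P_R_b = (7.157)² / 22.0 = 2.328 W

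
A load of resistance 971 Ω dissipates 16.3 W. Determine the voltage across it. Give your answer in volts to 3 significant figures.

126 V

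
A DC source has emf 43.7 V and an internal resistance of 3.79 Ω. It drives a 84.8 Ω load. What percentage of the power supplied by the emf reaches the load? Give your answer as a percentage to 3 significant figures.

95.7 %

η = P_load/(P_load+P_int) = I²R/(I²R+I²r) = R/(R+r) — the I² cancels for series elements.
η = R / (R + r) = 84.8 / (84.8 + 3.79) = 0.9572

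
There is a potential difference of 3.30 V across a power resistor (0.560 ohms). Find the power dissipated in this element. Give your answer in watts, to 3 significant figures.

19.4 W

With V across and R both known, P = V²/R gives the dissipation directly.
P = (3.30 V)² / 0.560 Ω = 19.45 W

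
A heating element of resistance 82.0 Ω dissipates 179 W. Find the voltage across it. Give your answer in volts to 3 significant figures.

121 V

From P = V I = I²R = V²/R, with the two given quantities we get V = √(P R).
V = √(179 × 82.0) = 121.2 V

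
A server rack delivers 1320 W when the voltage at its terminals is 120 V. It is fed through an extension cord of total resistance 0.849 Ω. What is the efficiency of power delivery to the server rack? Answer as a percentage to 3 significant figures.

92.8 %

I = P / V = 1320 / 120 = 11.00 A through the extension cord.
P_line = I² R_line = (11.00)² × 0.849 = 102.7 W
P_source = P_load + P_line = 1320 + 102.7 = 1423 W
η = P_load / P_source = 1320 / 1423 = 0.9278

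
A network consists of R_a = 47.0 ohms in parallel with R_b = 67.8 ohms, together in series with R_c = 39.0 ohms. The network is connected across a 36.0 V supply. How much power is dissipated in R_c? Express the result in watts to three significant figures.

Reduce the parallel combination to a single R_p; the circuit then becomes R_p in series with the remaining resistor.
R_p = (47.0×67.8)/(47.0+67.8) = 27.76 Ω
R_total = R_p + 39.0 = 27.76 + 39.0 = 66.76 Ω
I = V / R_total = 36.0 / 66.76 = 0.5393 A
R_c is the series element, so its power is I²R.
P_R_c = (0.5393)² × 39.0 = 11.34 W

11.3 W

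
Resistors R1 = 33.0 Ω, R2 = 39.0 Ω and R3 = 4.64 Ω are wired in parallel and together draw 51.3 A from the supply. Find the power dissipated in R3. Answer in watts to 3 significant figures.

Parallel branches share V, not I — compute V via R_eq, then use V²/R for the target branch.
1/R_eq = 1/33.0 + 1/39.0 + 1/4.64 ⇒ R_eq = 3.684 Ω
V = I_total × R_eq = 51.30 × 3.684 = 189.0 V
P_R3 = V² / R3 = (189.0)² / 4.64 = 7697 W

7700 W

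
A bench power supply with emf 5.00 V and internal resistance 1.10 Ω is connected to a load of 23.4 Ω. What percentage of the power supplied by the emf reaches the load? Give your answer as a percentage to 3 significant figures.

95.5 %

Efficiency is P_load / P_total. With a series r and R sharing the same I, P = I²R for each, so η = R/(R+r).
η = R / (R + r) = 23.4 / (23.4 + 1.10) = 0.9551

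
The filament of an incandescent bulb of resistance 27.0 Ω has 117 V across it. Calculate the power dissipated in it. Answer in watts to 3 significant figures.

V and R are stated; P = V²/R avoids computing the current.
P = (117 V)² / 27.0 Ω = 507.0 W

507 W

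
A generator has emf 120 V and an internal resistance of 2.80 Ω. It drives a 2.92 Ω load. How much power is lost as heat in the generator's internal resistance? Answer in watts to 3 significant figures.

The source's internal resistance is just another series element carrying I; its dissipation is I²r.
I = ε / (r + R) = 120 / (2.80 + 2.92) = 20.98 A
P_int = I² r = (20.98)² × 2.80 = 1232 W

1230 W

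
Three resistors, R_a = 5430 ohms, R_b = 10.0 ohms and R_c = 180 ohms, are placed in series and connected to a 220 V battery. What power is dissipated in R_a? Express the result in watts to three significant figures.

The current is common to all series resistors; compute it, then apply P = I²R for the target.
R_total = 5430 + 10.0 + 180 = 5620 Ω
I = V / R_total = 220 / 5620 = 0.03915 A
P_R_a = I² × R_a = (0.03915)² × 5430 = 8.321 W

8.32 W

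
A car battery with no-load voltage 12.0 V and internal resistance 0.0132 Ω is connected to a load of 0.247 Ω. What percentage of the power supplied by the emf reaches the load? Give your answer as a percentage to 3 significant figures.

η = P_load/(P_load+P_int) = I²R/(I²R+I²r) = R/(R+r) — the I² cancels for series elements.
η = R / (R + r) = 0.247 / (0.247 + 0.0132) = 0.9493

94.9 %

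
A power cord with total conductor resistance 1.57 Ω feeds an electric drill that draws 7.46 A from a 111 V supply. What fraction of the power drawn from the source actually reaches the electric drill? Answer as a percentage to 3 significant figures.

89.4 %

The power cord carries the full 7.46 A.
P_line = I² R_line = (7.460)² × 1.57 = 87.37 W
P_source = V I = 111 × 7.460 = 828.1 W; P_load = 740.7 W
η = P_load / P_source = 740.7 / 828.1 = 0.8945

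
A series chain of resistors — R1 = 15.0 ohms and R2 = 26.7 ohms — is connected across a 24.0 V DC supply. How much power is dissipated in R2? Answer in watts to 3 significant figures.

8.84 W

Since the resistors are in series they all carry the loop current I = V/R_total; the power in any one is I²R.
R_total = 15.0 + 26.7 = 41.70 Ω
I = V / R_total = 24.0 / 41.70 = 0.5755 A
P_R2 = I² × R2 = (0.5755)² × 26.7 = 8.844 W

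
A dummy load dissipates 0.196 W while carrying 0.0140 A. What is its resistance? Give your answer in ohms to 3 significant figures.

1000 Ω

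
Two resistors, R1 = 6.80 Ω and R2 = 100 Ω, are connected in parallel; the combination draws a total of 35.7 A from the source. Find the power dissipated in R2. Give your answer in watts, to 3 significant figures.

We need the common branch voltage; get it from I_total × R_eq, then P = V²/R for the branch.
1/R_eq = 1/6.80 + 1/100 ⇒ R_eq = 6.367 Ω
V = I_total × R_eq = 35.70 × 6.367 = 227.3 V
P_R2 = V² / R2 = (227.3)² / 100 = 516.7 W

517 W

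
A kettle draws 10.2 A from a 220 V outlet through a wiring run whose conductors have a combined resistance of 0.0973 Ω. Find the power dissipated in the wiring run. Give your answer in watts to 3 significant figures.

10.1 W

Line loss is just I²R for the cable — we know both I and R_line directly.
The wiring run carries the full 10.2 A.
P_line = I² R_line = (10.20)² × 0.0973 = 10.12 W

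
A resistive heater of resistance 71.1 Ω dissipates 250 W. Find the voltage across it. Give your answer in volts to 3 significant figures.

133 V

Rearranging the power relation for the two known quantities gives V = √(P R).
V = √(250 × 71.1) = 133.3 V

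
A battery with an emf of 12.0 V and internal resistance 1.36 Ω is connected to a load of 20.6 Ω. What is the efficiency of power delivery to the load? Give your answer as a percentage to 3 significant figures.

Efficiency is P_load / P_total. With a series r and R sharing the same I, P = I²R for each, so η = R/(R+r).
η = R / (R + r) = 20.6 / (20.6 + 1.36) = 0.9381

93.8 %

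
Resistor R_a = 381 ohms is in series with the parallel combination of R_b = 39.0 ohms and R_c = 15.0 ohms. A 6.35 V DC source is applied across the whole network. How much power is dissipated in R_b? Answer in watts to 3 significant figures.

Collapse R_b‖R_c to a single equivalent, reducing the network to two series elements.
R_p = (39.0×15.0)/(39.0+15.0) = 10.83 Ω
R_total = 381 + 10.83 = 391.8 Ω
I = V / R_total = 6.35 / 391.8 = 0.01621 A
Voltage across the parallel pair: V_p = I × R_p = 0.01621 × 10.83 = 0.1756 V
With V_p across R_b, its power is V_p²/R_b.
P_R_b = (0.1756)² / 39.0 = 0.0007903 W

0.000790 W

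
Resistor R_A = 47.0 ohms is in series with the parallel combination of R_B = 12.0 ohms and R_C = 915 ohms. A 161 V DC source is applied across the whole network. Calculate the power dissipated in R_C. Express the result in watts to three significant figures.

Reduce the parallel pair to R_p first; the network is then a simple series string.
R_p = (12.0×915)/(12.0+915) = 11.84 Ω
R_total = 47.0 + 11.84 = 58.84 Ω
I = V / R_total = 161 / 58.84 = 2.736 A
Voltage across the parallel pair: V_p = I × R_p = 2.736 × 11.84 = 32.41 V
R_C sees V_p directly, so P = V_p² / R_C.
P_R_C = (32.41)² / 915 = 1.148 W

1.15 W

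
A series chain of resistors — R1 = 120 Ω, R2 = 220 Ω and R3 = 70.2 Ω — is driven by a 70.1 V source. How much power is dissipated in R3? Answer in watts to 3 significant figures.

Since the resistors are in series they all carry the loop current I = V/R_total; the power in any one is I²R.
R_total = 120 + 220 + 70.2 = 410.2 Ω
I = V / R_total = 70.1 / 410.2 = 0.1709 A
P_R3 = I² × R3 = (0.1709)² × 70.2 = 2.050 W

2.05 W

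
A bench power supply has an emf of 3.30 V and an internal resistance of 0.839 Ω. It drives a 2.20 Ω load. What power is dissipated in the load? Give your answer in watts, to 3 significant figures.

Find the circuit current first, then P = I²R for the load (series elements share I).
I = ε / (r + R) = 3.30 / (0.839 + 2.20) = 1.086 A
P_load = I² R = (1.086)² × 2.20 = 2.594 W

2.59 W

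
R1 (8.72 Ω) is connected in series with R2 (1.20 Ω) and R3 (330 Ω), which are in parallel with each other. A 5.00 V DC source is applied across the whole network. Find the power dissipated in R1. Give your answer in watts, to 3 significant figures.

Collapse R2‖R3 to a single equivalent, reducing the network to two series elements.
R_p = (1.20×330)/(1.20+330) = 1.196 Ω
R_total = 8.72 + 1.196 = 9.916 Ω
I = V / R_total = 5.00 / 9.916 = 0.5043 A
R1 is in the main series path, so its power is I²R1.
P_R1 = (0.5043)² × 8.72 = 2.217 W

2.22 W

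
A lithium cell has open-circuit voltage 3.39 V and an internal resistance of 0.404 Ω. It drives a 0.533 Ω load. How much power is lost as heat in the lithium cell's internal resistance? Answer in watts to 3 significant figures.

r is in series with the load, so it carries the full circuit current — the loss in it is I²r.
I = ε / (r + R) = 3.39 / (0.404 + 0.533) = 3.618 A
P_int = I² r = (3.618)² × 0.404 = 5.288 W

5.29 W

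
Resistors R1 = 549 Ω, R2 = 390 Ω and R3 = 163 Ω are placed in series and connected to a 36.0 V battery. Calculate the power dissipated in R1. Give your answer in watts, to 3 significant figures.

0.586 W

The current is common to all series resistors; compute it, then apply P = I²R for the target.
R_total = 549 + 390 + 163 = 1102 Ω
I = V / R_total = 36.0 / 1102 = 0.03267 A
P_R1 = I² × R1 = (0.03267)² × 549 = 0.5859 W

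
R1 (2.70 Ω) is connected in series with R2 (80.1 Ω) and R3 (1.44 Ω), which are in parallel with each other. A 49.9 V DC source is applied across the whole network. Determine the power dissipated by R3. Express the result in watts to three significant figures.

Replace R2 and R3 with their parallel equivalent so the circuit becomes R1 in series with R_p.
R_p = (80.1×1.44)/(80.1+1.44) = 1.415 Ω
R_total = 2.70 + 1.415 = 4.115 Ω
I = V / R_total = 49.9 / 4.115 = 12.13 A
Voltage across the parallel pair: V_p = I × R_p = 12.13 × 1.415 = 17.16 V
R3 sees V_p directly, so P = V_p² / R3.
P_R3 = (17.16)² / 1.44 = 204.4 W

204 W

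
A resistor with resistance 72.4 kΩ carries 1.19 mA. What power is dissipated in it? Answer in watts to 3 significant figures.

0.103 W

Current and resistance are given, so P = I²R is the direct form.
P = (0.001190 A)² × 72400 Ω = 0.1025 W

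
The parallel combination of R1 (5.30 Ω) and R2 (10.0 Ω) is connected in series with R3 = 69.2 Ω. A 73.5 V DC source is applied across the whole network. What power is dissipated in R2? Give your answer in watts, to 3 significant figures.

1.23 W

Reduce the parallel combination to a single R_p; the circuit then becomes R_p in series with the remaining resistor.
R_p = (5.30×10.0)/(5.30+10.0) = 3.464 Ω
R_total = R_p + 69.2 = 3.464 + 69.2 = 72.66 Ω
I = V / R_total = 73.5 / 72.66 = 1.012 A
Voltage across the parallel pair: V_p = I × R_p = 1.012 × 3.464 = 3.504 V
R2 has V_p across it, so P = V_p²/R2.
P_R2 = (3.504)² / 10.0 = 1.228 W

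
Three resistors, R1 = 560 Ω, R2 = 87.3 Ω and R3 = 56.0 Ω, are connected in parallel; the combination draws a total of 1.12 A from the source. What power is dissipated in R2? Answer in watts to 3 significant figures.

We need the common branch voltage; get it from I_total × R_eq, then P = V²/R for the branch.
1/R_eq = 1/560 + 1/87.3 + 1/56.0 ⇒ R_eq = 32.16 Ω
V = I_total × R_eq = 1.120 × 32.16 = 36.02 V
P_R2 = V² / R2 = (36.02)² / 87.3 = 14.86 W

14.9 W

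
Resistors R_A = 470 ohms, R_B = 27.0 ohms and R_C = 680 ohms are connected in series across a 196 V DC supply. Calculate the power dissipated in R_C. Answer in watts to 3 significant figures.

18.9 W

Since the resistors are in series they all carry the loop current I = V/R_total; the power in any one is I²R.
R_total = 470 + 27.0 + 680 = 1177 Ω
I = V / R_total = 196 / 1177 = 0.1665 A
P_R_C = I² × R_C = (0.1665)² × 680 = 18.86 W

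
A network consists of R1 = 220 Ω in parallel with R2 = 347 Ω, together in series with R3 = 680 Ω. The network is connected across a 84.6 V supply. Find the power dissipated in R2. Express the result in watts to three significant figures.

0.563 W

Combine R1 and R2 into their parallel equivalent first, reducing the network to two series resistors.
R_p = (220×347)/(220+347) = 134.6 Ω
R_total = R_p + 680 = 134.6 + 680 = 814.6 Ω
I = V / R_total = 84.6 / 814.6 = 0.1038 A
Voltage across the parallel pair: V_p = I × R_p = 0.1038 × 134.6 = 13.98 V
R2 sits across V_p; its power is V_p²/R.
P_R2 = (13.98)² / 347 = 0.5634 W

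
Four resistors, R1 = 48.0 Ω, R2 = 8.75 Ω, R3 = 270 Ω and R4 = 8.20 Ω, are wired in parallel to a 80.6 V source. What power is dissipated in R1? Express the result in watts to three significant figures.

135 W

Parallel branches share the same voltage; P = V²/R gives the branch power in one step.
P_R1 = V² / R1 = (80.6)² / 48.0 Ω = 135.3 W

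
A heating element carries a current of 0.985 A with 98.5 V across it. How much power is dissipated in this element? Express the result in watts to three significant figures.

97.0 W

With V and I both given, power follows immediately from P = V I.
P = 98.5 V × 0.9850 A = 97.02 W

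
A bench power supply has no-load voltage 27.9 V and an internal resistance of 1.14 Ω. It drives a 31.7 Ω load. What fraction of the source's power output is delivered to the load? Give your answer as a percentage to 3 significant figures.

Efficiency is P_load / P_total. With a series r and R sharing the same I, P = I²R for each, so η = R/(R+r).
η = R / (R + r) = 31.7 / (31.7 + 1.14) = 0.9653

96.5 %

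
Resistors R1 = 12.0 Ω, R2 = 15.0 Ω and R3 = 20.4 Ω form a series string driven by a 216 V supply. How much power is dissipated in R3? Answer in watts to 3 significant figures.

424 W

Every series element carries the same I. Get I from the total resistance, then P = I² × R3.
R_total = 12.0 + 15.0 + 20.4 = 47.40 Ω
I = V / R_total = 216 / 47.40 = 4.557 A
P_R3 = I² × R3 = (4.557)² × 20.4 = 423.6 W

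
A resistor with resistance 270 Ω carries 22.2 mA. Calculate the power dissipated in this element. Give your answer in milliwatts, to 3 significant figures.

Knowing I and R, the power is just I²R — no need to find V first.
P = (0.02220 A)² × 270 Ω = 0.1331 W

133 mW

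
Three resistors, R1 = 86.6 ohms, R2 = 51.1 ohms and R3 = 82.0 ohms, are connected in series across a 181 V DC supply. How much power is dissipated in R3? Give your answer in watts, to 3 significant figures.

The current is common to all series resistors; compute it, then apply P = I²R for the target.
R_total = 86.6 + 51.1 + 82.0 = 219.7 Ω
I = V / R_total = 181 / 219.7 = 0.8239 A
P_R3 = I² × R3 = (0.8239)² × 82.0 = 55.66 W

55.7 W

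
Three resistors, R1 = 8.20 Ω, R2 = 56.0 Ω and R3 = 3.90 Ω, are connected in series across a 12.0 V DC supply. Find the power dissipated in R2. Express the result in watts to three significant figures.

Every series element carries the same I. Get I from the total resistance, then P = I² × R2.
R_total = 8.20 + 56.0 + 3.90 = 68.10 Ω
I = V / R_total = 12.0 / 68.10 = 0.1762 A
P_R2 = I² × R2 = (0.1762)² × 56.0 = 1.739 W

1.74 W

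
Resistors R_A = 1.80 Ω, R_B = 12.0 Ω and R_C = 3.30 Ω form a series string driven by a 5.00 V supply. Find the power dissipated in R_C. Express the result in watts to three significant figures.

0.282 W

The current is common to all series resistors; compute it, then apply P = I²R for the target.
R_total = 1.80 + 12.0 + 3.30 = 17.10 Ω
I = V / R_total = 5.00 / 17.10 = 0.2924 A
P_R_C = I² × R_C = (0.2924)² × 3.30 = 0.2821 W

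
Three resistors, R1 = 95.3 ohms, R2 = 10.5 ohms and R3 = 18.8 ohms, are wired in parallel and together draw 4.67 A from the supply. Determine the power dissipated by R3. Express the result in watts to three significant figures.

Parallel branches share V, not I — compute V via R_eq, then use V²/R for the target branch.
1/R_eq = 1/95.3 + 1/10.5 + 1/18.8 ⇒ R_eq = 6.292 Ω
V = I_total × R_eq = 4.670 × 6.292 = 29.39 V
P_R3 = V² / R3 = (29.39)² / 18.8 = 45.93 W

45.9 W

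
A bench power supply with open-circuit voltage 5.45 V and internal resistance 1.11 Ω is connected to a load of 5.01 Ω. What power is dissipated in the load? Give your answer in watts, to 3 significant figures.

The internal resistance and the load are in series, so the same I flows through both; get I from ε/(r+R), then I²R for the load.
I = ε / (r + R) = 5.45 / (1.11 + 5.01) = 0.8905 A
P_load = I² R = (0.8905)² × 5.01 = 3.973 W

3.97 W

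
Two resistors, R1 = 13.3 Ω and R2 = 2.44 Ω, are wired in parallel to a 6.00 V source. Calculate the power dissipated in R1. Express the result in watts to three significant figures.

2.71 W

The supply voltage appears across each parallel branch — just use P = V²/R1.
P_R1 = V² / R1 = (6.00)² / 13.3 Ω = 2.707 W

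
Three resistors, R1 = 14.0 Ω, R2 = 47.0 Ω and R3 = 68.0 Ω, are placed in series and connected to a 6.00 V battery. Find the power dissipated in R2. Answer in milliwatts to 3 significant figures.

102 mW

Since the resistors are in series they all carry the loop current I = V/R_total; the power in any one is I²R.
R_total = 14.0 + 47.0 + 68.0 = 129.0 Ω
I = V / R_total = 6.00 / 129.0 = 0.04651 A
P_R2 = I² × R2 = (0.04651)² × 47.0 = 0.1017 W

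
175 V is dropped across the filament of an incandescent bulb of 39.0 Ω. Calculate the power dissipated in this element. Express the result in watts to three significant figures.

785 W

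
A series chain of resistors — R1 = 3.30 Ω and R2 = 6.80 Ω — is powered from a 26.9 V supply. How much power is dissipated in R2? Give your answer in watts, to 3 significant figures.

48.2 W

Every series element carries the same I. Get I from the total resistance, then P = I² × R2.
R_total = 3.30 + 6.80 = 10.10 Ω
I = V / R_total = 26.9 / 10.10 = 2.663 A
P_R2 = I² × R2 = (2.663)² × 6.80 = 48.24 W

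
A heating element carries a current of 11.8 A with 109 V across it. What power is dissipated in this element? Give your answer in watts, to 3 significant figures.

1290 W

V and I are known directly — P = V I, no intermediate step needed.
P = 109 V × 11.80 A = 1286 W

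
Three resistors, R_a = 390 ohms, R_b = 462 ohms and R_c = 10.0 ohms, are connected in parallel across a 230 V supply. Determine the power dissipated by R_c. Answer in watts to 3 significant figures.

5290 W

Parallel branches share the same voltage; P = V²/R gives the branch power in one step.
P_R_c = V² / R_c = (230)² / 10.0 Ω = 5290 W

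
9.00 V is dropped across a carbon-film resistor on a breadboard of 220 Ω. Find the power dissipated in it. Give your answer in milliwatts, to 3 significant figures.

368 mW

With V across and R both known, P = V²/R gives the dissipation directly.
P = (9.00 V)² / 220 Ω = 0.3682 W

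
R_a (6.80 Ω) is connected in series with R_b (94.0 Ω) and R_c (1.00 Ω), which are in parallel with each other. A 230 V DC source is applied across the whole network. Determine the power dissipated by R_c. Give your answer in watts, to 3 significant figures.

854 W

Reduce the parallel pair to R_p first; the network is then a simple series string.
R_p = (94.0×1.00)/(94.0+1.00) = 0.9895 Ω
R_total = 6.80 + 0.9895 = 7.789 Ω
I = V / R_total = 230 / 7.789 = 29.53 A
Voltage across the parallel pair: V_p = I × R_p = 29.53 × 0.9895 = 29.22 V
With V_p across R_c, its power is V_p²/R_c.
P_R_c = (29.22)² / 1.00 = 853.6 W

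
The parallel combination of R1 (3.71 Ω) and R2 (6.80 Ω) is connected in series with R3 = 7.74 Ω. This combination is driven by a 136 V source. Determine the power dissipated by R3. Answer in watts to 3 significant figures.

Collapse the R1‖R2 pair into one equivalent R_p; then R_p and R3 form a series string.
R_p = (3.71×6.80)/(3.71+6.80) = 2.400 Ω
R_total = R_p + 7.74 = 2.400 + 7.74 = 10.14 Ω
I = V / R_total = 136 / 10.14 = 13.41 A
R3 is the series element, so its power is I²R.
P_R3 = (13.41)² × 7.74 = 1392 W

1390 W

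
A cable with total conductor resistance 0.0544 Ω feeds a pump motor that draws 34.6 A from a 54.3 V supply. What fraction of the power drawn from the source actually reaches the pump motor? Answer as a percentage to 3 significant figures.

96.5 %

The cable carries the full 34.6 A.
P_line = I² R_line = (34.60)² × 0.0544 = 65.13 W
P_source = V I = 54.3 × 34.60 = 1879 W; P_load = 1814 W
η = P_load / P_source = 1814 / 1879 = 0.9653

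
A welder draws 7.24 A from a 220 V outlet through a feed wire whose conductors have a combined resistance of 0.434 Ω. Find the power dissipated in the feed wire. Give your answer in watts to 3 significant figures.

Line loss is just I²R for the cable — we know both I and R_line directly.
The feed wire carries the full 7.24 A.
P_line = I² R_line = (7.240)² × 0.434 = 22.75 W

22.7 W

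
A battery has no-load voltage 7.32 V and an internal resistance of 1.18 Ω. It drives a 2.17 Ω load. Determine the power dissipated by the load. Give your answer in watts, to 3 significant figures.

Load and internal resistance form a series loop — compute the loop current, then the load power via I²R.
I = ε / (r + R) = 7.32 / (1.18 + 2.17) = 2.185 A
P_load = I² R = (2.185)² × 2.17 = 10.36 W

10.4 W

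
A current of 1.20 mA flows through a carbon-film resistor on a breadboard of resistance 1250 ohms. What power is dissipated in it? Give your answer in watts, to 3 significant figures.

0.00180 W

Current and resistance are given, so P = I²R is the direct form.
P = (0.001200 A)² × 1250 Ω = 0.001800 W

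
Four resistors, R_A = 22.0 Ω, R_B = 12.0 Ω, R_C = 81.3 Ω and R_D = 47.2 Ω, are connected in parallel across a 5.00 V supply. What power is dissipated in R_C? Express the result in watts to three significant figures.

Every branch has 5.00 V across it, so for R_C the power is simply V²/R.
P_R_C = V² / R_C = (5.00)² / 81.3 Ω = 0.3075 W

0.308 W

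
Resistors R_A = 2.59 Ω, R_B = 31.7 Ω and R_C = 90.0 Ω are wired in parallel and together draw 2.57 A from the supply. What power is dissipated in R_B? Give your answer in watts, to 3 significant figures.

1.13 W

Parallel branches share V, not I — compute V via R_eq, then use V²/R for the target branch.
1/R_eq = 1/2.59 + 1/31.7 + 1/90.0 ⇒ R_eq = 2.332 Ω
V = I_total × R_eq = 2.570 × 2.332 = 5.994 V
P_R_B = V² / R_B = (5.994)² / 31.7 = 1.133 W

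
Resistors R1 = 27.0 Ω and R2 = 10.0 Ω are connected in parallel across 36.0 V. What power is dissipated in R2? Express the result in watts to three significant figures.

R2 sits directly across the source, so P = V²/R with V = 36.0 V.
P_R2 = V² / R2 = (36.0)² / 10.0 Ω = 129.6 W

130 W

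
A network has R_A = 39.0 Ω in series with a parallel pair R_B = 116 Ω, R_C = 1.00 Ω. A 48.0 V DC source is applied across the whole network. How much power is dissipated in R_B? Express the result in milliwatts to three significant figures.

12.2 mW

First combine the parallel branches into one equivalent R_p, then R_A + R_p is a series pair.
R_p = (116×1.00)/(116+1.00) = 0.9915 Ω
R_total = 39.0 + 0.9915 = 39.99 Ω
I = V / R_total = 48.0 / 39.99 = 1.200 A
Voltage across the parallel pair: V_p = I × R_p = 1.200 × 0.9915 = 1.190 V
R_B sees V_p directly, so P = V_p² / R_B.
P_R_B = (1.190)² / 116 = 0.01221 W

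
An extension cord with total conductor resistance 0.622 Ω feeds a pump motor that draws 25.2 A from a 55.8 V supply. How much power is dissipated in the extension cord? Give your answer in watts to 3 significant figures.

The extension cord is a series resistance carrying the load current; its dissipation is I²R_line.
The extension cord carries the full 25.2 A.
P_line = I² R_line = (25.20)² × 0.622 = 395.0 W

395 W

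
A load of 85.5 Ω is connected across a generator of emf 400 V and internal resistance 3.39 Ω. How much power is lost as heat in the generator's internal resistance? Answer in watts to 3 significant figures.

68.6 W

The internal resistance carries the same current as the load; P_int = I²r.
I = ε / (r + R) = 400 / (3.39 + 85.5) = 4.500 A
P_int = I² r = (4.500)² × 3.39 = 68.65 W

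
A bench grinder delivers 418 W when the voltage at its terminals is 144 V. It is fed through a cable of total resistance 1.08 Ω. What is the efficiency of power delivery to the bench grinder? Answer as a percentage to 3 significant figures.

I = P / V = 418 / 144 = 2.903 A through the cable.
P_line = I² R_line = (2.903)² × 1.08 = 9.100 W
P_source = P_load + P_line = 418.0 + 9.100 = 427.1 W
η = P_load / P_source = 418.0 / 427.1 = 0.9787

97.9 %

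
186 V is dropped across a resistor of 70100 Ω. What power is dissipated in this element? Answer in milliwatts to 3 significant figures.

V and R are stated; P = V²/R avoids computing the current.
P = (186 V)² / 70100 Ω = 0.4935 W

494 mW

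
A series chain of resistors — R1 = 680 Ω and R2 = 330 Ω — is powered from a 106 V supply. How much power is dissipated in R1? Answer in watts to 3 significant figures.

Since the resistors are in series they all carry the loop current I = V/R_total; the power in any one is I²R.
R_total = 680 + 330 = 1010 Ω
I = V / R_total = 106 / 1010 = 0.1050 A
P_R1 = I² × R1 = (0.1050)² × 680 = 7.490 W

7.49 W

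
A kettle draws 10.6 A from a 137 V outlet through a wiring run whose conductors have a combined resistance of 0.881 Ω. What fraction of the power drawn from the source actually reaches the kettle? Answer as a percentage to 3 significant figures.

The wiring run carries the full 10.6 A.
P_line = I² R_line = (10.60)² × 0.881 = 98.99 W
P_source = V I = 137 × 10.60 = 1452 W; P_load = 1353 W
η = P_load / P_source = 1353 / 1452 = 0.9318

93.2 %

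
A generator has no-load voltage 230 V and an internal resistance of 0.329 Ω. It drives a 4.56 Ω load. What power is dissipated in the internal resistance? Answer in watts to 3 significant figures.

Internal loss is I²r, with I set by the total series resistance r+R.
I = ε / (r + R) = 230 / (0.329 + 4.56) = 47.04 A
P_int = I² r = (47.04)² × 0.329 = 728.1 W

728 W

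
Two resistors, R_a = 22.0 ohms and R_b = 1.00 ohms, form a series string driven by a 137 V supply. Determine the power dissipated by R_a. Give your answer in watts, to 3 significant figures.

The current is common to all series resistors; compute it, then apply P = I²R for the target.
R_total = 22.0 + 1.00 = 23.00 Ω
I = V / R_total = 137 / 23.00 = 5.957 A
P_R_a = I² × R_a = (5.957)² × 22.0 = 780.6 W

781 W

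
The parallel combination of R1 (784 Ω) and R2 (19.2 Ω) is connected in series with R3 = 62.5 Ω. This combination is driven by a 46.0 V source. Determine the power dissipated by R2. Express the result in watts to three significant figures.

Collapse the R1‖R2 pair into one equivalent R_p; then R_p and R3 form a series string.
R_p = (784×19.2)/(784+19.2) = 18.74 Ω
R_total = R_p + 62.5 = 18.74 + 62.5 = 81.24 Ω
I = V / R_total = 46.0 / 81.24 = 0.5662 A
Voltage across the parallel pair: V_p = I × R_p = 0.5662 × 18.74 = 10.61 V
R2 has V_p across it, so P = V_p²/R2.
P_R2 = (10.61)² / 19.2 = 5.865 W

5.86 W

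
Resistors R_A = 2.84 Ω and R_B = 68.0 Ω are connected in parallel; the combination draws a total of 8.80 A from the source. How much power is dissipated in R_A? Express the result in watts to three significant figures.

Only the total current is stated, so first find the parallel equivalent to get the voltage across the combination.
1/R_eq = 1/2.84 + 1/68.0 ⇒ R_eq = 2.726 Ω
V = I_total × R_eq = 8.800 × 2.726 = 23.99 V
P_R_A = V² / R_A = (23.99)² / 2.84 = 202.6 W

203 W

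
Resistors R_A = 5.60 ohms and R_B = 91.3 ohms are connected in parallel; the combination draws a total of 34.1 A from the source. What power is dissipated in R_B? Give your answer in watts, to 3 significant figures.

The branches share the same voltage, but only the total current is given — find V from the equivalent resistance first.
1/R_eq = 1/5.60 + 1/91.3 ⇒ R_eq = 5.276 Ω
V = I_total × R_eq = 34.10 × 5.276 = 179.9 V
P_R_B = V² / R_B = (179.9)² / 91.3 = 354.6 W

355 W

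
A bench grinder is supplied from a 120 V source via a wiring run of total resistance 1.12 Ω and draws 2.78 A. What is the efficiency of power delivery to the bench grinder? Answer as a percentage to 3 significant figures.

97.4 %

The wiring run carries the full 2.78 A.
P_line = I² R_line = (2.780)² × 1.12 = 8.656 W
P_source = V I = 120 × 2.780 = 333.6 W; P_load = 324.9 W
η = P_load / P_source = 324.9 / 333.6 = 0.9741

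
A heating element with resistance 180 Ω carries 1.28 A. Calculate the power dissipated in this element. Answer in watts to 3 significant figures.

295 W

With I and R stated, P = I²R applies in one step.
P = (1.280 A)² × 180 Ω = 294.9 W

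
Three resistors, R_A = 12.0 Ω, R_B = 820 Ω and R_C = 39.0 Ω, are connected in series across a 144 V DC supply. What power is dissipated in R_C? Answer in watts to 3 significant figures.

1.07 W

The current is common to all series resistors; compute it, then apply P = I²R for the target.
R_total = 12.0 + 820 + 39.0 = 871.0 Ω
I = V / R_total = 144 / 871.0 = 0.1653 A
P_R_C = I² × R_C = (0.1653)² × 39.0 = 1.066 W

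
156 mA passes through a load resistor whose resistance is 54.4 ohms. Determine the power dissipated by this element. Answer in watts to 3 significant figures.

1.32 W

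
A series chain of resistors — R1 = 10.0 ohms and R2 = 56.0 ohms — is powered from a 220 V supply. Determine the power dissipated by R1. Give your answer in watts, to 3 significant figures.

111 W

Since the resistors are in series they all carry the loop current I = V/R_total; the power in any one is I²R.
R_total = 10.0 + 56.0 = 66.00 Ω
I = V / R_total = 220 / 66.00 = 3.333 A
P_R1 = I² × R1 = (3.333)² × 10.0 = 111.1 W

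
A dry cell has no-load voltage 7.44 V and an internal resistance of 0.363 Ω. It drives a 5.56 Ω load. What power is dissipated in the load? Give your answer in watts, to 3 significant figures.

With r and R in series, I = ε/(r+R); the load dissipates I²R.
I = ε / (r + R) = 7.44 / (0.363 + 5.56) = 1.256 A
P_load = I² R = (1.256)² × 5.56 = 8.773 W

8.77 W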